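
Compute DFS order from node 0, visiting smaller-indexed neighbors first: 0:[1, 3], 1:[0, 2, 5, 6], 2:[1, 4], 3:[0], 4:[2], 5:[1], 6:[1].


DFS stack-based: start with [0]
Visit order: [0, 1, 2, 4, 5, 6, 3]


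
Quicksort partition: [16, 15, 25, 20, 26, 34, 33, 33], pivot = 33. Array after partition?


Elements <= 33 go left of pivot.
Result: [16, 15, 25, 20, 26, 33, 33, 34], pivot at index 6


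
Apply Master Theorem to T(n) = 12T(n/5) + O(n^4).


a=12, b=5, c=4. log_5(12)=1.544 < c=4. Case 3: O(n^c) = O(n^4)
Complexity: O(n^4)


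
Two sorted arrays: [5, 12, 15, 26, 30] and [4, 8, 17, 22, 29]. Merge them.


Compare heads, take smaller each step.
Merged: [4, 5, 8, 12, 15, 17, 22, 26, 29, 30]


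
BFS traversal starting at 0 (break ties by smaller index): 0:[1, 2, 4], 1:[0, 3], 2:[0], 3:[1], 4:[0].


BFS queue: start with [0]
Visit order: [0, 1, 2, 4, 3]


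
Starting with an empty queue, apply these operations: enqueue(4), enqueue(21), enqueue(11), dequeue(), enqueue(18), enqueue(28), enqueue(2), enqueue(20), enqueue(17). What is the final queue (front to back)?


enqueue(4) -> [4]
enqueue(21) -> [4, 21]
enqueue(11) -> [4, 21, 11]
dequeue() returns 4 -> [21, 11]
enqueue(18) -> [21, 11, 18]
enqueue(28) -> [21, 11, 18, 28]
enqueue(2) -> [21, 11, 18, 28, 2]
enqueue(20) -> [21, 11, 18, 28, 2, 20]
enqueue(17) -> [21, 11, 18, 28, 2, 20, 17]
Final queue (front to back): [21, 11, 18, 28, 2, 20, 17]


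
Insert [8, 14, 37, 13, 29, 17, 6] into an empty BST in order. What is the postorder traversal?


Root = 8; build tree by BST insertion.
Postorder traversal: [6, 13, 17, 29, 37, 14, 8]


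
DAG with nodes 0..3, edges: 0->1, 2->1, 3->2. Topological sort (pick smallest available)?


Kahn's algorithm, process smallest node first
Order: [0, 3, 2, 1]


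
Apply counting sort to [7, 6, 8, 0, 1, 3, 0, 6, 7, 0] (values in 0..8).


Count array: [3, 1, 0, 1, 0, 0, 2, 2, 1]
Reconstruct: [0, 0, 0, 1, 3, 6, 6, 7, 7, 8]


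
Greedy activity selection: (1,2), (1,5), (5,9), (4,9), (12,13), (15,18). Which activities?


Greedy: pick earliest-ending, then skip overlaps.
Selected (4 activities): [(1, 2), (5, 9), (12, 13), (15, 18)]


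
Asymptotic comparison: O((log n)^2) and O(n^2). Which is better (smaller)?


polylogarithmic grows slower than quadratic
O((log n)^2) is asymptotically smaller; O(n^2) grows faster


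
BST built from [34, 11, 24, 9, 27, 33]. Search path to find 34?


BST root = 34
Search for 34: compare at each node
Path: [34]


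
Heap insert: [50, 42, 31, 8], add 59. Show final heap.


Append 59: [50, 42, 31, 8, 59]
Bubble up: swap idx 4(59) with idx 1(42); swap idx 1(59) with idx 0(50)
Result: [59, 50, 31, 8, 42]


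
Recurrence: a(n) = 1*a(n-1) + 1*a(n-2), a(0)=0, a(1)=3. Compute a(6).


Build bottom-up:
...a(4)=9, a(5)=15, a(6)=1*15+1*9=24


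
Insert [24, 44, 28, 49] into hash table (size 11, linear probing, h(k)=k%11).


Insertions: 24->slot 2; 44->slot 0; 28->slot 6; 49->slot 5
Table: [44, None, 24, None, None, 49, 28, None, None, None, None]


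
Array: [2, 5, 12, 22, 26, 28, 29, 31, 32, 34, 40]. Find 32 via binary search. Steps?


Search for 32:
[0,10] mid=5 arr[5]=28
[6,10] mid=8 arr[8]=32
Total: 2 comparisons


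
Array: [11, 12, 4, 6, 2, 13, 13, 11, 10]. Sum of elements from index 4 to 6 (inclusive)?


Prefix sums: [0, 11, 23, 27, 33, 35, 48, 61, 72, 82]
Sum[4..6] = prefix[7] - prefix[4] = 61 - 33 = 28


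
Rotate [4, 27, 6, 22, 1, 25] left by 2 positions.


Left rotate by 2: [6, 22, 1, 25, 4, 27]


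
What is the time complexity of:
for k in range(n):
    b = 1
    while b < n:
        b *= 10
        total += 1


Per nesting level: O(n) * O(log n) = O(n log n)
Complexity: O(n log n)


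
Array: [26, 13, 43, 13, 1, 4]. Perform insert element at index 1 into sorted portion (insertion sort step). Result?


After one pass: [13, 26, 43, 13, 1, 4]


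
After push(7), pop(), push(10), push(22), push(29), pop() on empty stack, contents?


push(7) -> [7]
pop() returns 7 -> []
push(10) -> [10]
push(22) -> [10, 22]
push(29) -> [10, 22, 29]
pop() returns 29 -> [10, 22]
Final stack (bottom to top): [10, 22]


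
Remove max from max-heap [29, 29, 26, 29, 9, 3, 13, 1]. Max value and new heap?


Max = 29
Replace root with last, heapify down
Resulting heap: [29, 29, 26, 1, 9, 3, 13]


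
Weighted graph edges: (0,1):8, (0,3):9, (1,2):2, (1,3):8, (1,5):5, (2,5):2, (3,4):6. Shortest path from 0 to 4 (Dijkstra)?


Dijkstra from 0:
Distances: {0: 0, 1: 8, 2: 10, 3: 9, 4: 15, 5: 12}
Shortest distance to 4 = 15, path = [0, 3, 4]


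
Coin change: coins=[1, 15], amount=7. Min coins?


dp[0]=0; dp[i]=1+min(dp[i-c] for c in coins)
...dp[2]=2, dp[3]=3, dp[4]=4, dp[5]=5, dp[6]=6, dp[7]=7
Minimum coins for 7 = 7


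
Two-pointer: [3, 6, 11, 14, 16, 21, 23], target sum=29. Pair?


Two pointers: lo=0, hi=6
Found pair: (6, 23) summing to 29


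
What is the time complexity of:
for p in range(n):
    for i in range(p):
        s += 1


Per nesting level: O(n) * O(n) [triangular over p] = O(n^2)
Complexity: O(n^2)


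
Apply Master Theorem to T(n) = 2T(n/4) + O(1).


a=2, b=4, c=0. log_4(2)=0.5 > c=0. Case 1: O(n^log_b(a)) = O(sqrt(n))
Complexity: O(sqrt(n))


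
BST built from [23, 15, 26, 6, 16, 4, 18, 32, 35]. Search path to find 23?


BST root = 23
Search for 23: compare at each node
Path: [23]


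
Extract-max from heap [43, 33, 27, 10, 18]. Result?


Max = 43
Replace root with last, heapify down
Resulting heap: [33, 18, 27, 10]


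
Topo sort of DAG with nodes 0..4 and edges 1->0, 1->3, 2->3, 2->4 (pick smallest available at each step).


Kahn's algorithm, process smallest node first
Order: [1, 0, 2, 3, 4]


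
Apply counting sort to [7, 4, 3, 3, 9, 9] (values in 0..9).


Count array: [0, 0, 0, 2, 1, 0, 0, 1, 0, 2]
Reconstruct: [3, 3, 4, 7, 9, 9]


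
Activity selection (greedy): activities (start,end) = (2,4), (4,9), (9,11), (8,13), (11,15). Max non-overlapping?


Greedy: pick earliest-ending, then skip overlaps.
Selected (4 activities): [(2, 4), (4, 9), (9, 11), (11, 15)]


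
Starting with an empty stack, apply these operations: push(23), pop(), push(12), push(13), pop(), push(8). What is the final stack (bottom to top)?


push(23) -> [23]
pop() returns 23 -> []
push(12) -> [12]
push(13) -> [12, 13]
pop() returns 13 -> [12]
push(8) -> [12, 8]
Final stack (bottom to top): [12, 8]


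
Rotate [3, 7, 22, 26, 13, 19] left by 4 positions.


Left rotate by 4: [13, 19, 3, 7, 22, 26]


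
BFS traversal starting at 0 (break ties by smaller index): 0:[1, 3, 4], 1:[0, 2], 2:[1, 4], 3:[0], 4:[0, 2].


BFS queue: start with [0]
Visit order: [0, 1, 3, 4, 2]


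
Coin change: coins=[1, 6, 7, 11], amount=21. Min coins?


dp[0]=0; dp[i]=1+min(dp[i-c] for c in coins)
...dp[16]=4, dp[17]=2, dp[18]=2, dp[19]=3, dp[20]=3, dp[21]=3
Minimum coins for 21 = 3


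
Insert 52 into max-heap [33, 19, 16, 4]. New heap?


Append 52: [33, 19, 16, 4, 52]
Bubble up: swap idx 4(52) with idx 1(19); swap idx 1(52) with idx 0(33)
Result: [52, 33, 16, 4, 19]


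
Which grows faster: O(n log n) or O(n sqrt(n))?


linearithmic grows slower than n^1.5
O(n log n) is asymptotically smaller; O(n sqrt(n)) grows faster


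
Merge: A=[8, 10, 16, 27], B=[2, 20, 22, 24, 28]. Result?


Compare heads, take smaller each step.
Merged: [2, 8, 10, 16, 20, 22, 24, 27, 28]


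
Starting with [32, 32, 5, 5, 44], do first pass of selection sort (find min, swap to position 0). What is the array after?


After one pass: [5, 32, 32, 5, 44]


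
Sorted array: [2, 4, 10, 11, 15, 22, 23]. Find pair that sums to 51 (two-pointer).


Two pointers: lo=0, hi=6
No pair sums to 51


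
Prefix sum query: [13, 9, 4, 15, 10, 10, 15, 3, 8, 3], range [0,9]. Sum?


Prefix sums: [0, 13, 22, 26, 41, 51, 61, 76, 79, 87, 90]
Sum[0..9] = prefix[10] - prefix[0] = 90 - 0 = 90


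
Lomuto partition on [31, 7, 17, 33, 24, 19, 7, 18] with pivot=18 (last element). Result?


Elements <= 18 go left of pivot.
Result: [7, 17, 7, 18, 24, 19, 31, 33], pivot at index 3


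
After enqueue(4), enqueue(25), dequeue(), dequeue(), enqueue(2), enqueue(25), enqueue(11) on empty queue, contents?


enqueue(4) -> [4]
enqueue(25) -> [4, 25]
dequeue() returns 4 -> [25]
dequeue() returns 25 -> []
enqueue(2) -> [2]
enqueue(25) -> [2, 25]
enqueue(11) -> [2, 25, 11]
Final queue (front to back): [2, 25, 11]


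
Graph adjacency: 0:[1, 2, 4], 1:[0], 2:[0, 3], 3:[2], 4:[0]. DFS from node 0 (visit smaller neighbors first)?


DFS stack-based: start with [0]
Visit order: [0, 1, 2, 3, 4]


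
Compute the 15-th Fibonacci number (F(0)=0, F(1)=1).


F(n)=F(n-1)+F(n-2)
...F(13)=233, F(14)=377, F(15)=610


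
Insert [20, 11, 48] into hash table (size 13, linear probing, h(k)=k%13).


Insertions: 20->slot 7; 11->slot 11; 48->slot 9
Table: [None, None, None, None, None, None, None, 20, None, 48, None, 11, None]


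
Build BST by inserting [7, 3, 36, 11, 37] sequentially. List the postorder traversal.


Root = 7; build tree by BST insertion.
Postorder traversal: [3, 11, 37, 36, 7]


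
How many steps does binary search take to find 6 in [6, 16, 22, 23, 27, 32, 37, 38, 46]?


Search for 6:
[0,8] mid=4 arr[4]=27
[0,3] mid=1 arr[1]=16
[0,0] mid=0 arr[0]=6
Total: 3 comparisons


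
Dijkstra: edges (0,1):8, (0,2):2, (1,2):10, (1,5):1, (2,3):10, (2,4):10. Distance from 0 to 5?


Dijkstra from 0:
Distances: {0: 0, 1: 8, 2: 2, 3: 12, 4: 12, 5: 9}
Shortest distance to 5 = 9, path = [0, 1, 5]


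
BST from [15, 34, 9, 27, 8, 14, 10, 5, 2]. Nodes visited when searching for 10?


BST root = 15
Search for 10: compare at each node
Path: [15, 9, 14, 10]


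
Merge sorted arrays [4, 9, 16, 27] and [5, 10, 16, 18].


Compare heads, take smaller each step.
Merged: [4, 5, 9, 10, 16, 16, 18, 27]


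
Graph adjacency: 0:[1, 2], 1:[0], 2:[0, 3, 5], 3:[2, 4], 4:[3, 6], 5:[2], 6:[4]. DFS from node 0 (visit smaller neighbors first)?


DFS stack-based: start with [0]
Visit order: [0, 1, 2, 3, 4, 6, 5]


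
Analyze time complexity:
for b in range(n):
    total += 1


Per nesting level: O(n) = O(n)
Complexity: O(n)


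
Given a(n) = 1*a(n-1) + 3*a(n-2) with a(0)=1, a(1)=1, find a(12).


Build bottom-up:
...a(10)=2683, a(11)=6160, a(12)=1*6160+3*2683=14209


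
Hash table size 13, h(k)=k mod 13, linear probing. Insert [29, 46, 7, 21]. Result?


Insertions: 29->slot 3; 46->slot 7; 7->slot 8; 21->slot 9
Table: [None, None, None, 29, None, None, None, 46, 7, 21, None, None, None]


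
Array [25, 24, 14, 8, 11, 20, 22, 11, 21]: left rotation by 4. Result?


Left rotate by 4: [11, 20, 22, 11, 21, 25, 24, 14, 8]


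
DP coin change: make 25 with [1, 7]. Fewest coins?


dp[0]=0; dp[i]=1+min(dp[i-c] for c in coins)
...dp[20]=8, dp[21]=3, dp[22]=4, dp[23]=5, dp[24]=6, dp[25]=7
Minimum coins for 25 = 7


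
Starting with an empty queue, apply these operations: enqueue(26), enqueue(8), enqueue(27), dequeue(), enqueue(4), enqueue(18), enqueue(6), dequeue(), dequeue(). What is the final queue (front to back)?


enqueue(26) -> [26]
enqueue(8) -> [26, 8]
enqueue(27) -> [26, 8, 27]
dequeue() returns 26 -> [8, 27]
enqueue(4) -> [8, 27, 4]
enqueue(18) -> [8, 27, 4, 18]
enqueue(6) -> [8, 27, 4, 18, 6]
dequeue() returns 8 -> [27, 4, 18, 6]
dequeue() returns 27 -> [4, 18, 6]
Final queue (front to back): [4, 18, 6]


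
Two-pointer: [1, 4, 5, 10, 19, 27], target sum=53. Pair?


Two pointers: lo=0, hi=5
No pair sums to 53


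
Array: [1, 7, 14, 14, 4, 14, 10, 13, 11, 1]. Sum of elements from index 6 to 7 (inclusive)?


Prefix sums: [0, 1, 8, 22, 36, 40, 54, 64, 77, 88, 89]
Sum[6..7] = prefix[8] - prefix[6] = 77 - 54 = 23


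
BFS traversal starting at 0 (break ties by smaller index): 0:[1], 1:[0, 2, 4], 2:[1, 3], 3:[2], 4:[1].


BFS queue: start with [0]
Visit order: [0, 1, 2, 4, 3]


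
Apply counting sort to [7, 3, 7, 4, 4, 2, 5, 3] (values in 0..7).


Count array: [0, 0, 1, 2, 2, 1, 0, 2]
Reconstruct: [2, 3, 3, 4, 4, 5, 7, 7]


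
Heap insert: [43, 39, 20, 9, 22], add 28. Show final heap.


Append 28: [43, 39, 20, 9, 22, 28]
Bubble up: swap idx 5(28) with idx 2(20)
Result: [43, 39, 28, 9, 22, 20]


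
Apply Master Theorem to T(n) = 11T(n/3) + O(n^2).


a=11, b=3, c=2. log_3(11)=2.183 > c=2. Case 1: O(n^log_b(a)) = O(n^2.183)
Complexity: O(n^2.183)


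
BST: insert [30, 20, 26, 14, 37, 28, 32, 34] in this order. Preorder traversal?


Root = 30; build tree by BST insertion.
Preorder traversal: [30, 20, 14, 26, 28, 37, 32, 34]


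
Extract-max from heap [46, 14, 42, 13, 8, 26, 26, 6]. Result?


Max = 46
Replace root with last, heapify down
Resulting heap: [42, 14, 26, 13, 8, 6, 26]


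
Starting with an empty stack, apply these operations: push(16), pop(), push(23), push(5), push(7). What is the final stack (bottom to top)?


push(16) -> [16]
pop() returns 16 -> []
push(23) -> [23]
push(5) -> [23, 5]
push(7) -> [23, 5, 7]
Final stack (bottom to top): [23, 5, 7]


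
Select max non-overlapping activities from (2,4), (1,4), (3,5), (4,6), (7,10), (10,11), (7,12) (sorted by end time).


Greedy: pick earliest-ending, then skip overlaps.
Selected (4 activities): [(2, 4), (4, 6), (7, 10), (10, 11)]


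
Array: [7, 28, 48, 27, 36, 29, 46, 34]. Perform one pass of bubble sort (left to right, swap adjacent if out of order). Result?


After one pass: [7, 28, 27, 36, 29, 46, 34, 48]


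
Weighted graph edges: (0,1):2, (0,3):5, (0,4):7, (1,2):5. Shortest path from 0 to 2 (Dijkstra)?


Dijkstra from 0:
Distances: {0: 0, 1: 2, 2: 7, 3: 5, 4: 7}
Shortest distance to 2 = 7, path = [0, 1, 2]


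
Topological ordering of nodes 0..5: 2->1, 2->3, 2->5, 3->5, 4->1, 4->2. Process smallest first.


Kahn's algorithm, process smallest node first
Order: [0, 4, 2, 1, 3, 5]


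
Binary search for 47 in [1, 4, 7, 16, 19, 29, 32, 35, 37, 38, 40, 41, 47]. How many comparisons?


Search for 47:
[0,12] mid=6 arr[6]=32
[7,12] mid=9 arr[9]=38
[10,12] mid=11 arr[11]=41
[12,12] mid=12 arr[12]=47
Total: 4 comparisons


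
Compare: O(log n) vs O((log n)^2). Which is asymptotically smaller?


logarithmic grows slower than polylogarithmic
O(log n) is asymptotically smaller; O((log n)^2) grows faster


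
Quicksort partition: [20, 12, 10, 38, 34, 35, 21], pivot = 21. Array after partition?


Elements <= 21 go left of pivot.
Result: [20, 12, 10, 21, 34, 35, 38], pivot at index 3


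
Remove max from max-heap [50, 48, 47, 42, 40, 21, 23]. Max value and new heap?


Max = 50
Replace root with last, heapify down
Resulting heap: [48, 42, 47, 23, 40, 21]


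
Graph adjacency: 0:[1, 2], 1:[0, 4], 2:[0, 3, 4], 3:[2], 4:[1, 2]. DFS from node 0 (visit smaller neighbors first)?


DFS stack-based: start with [0]
Visit order: [0, 1, 4, 2, 3]


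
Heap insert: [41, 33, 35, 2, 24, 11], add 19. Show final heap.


Append 19: [41, 33, 35, 2, 24, 11, 19]
Bubble up: no swaps needed
Result: [41, 33, 35, 2, 24, 11, 19]


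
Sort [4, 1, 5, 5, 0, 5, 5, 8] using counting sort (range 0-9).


Count array: [1, 1, 0, 0, 1, 4, 0, 0, 1, 0]
Reconstruct: [0, 1, 4, 5, 5, 5, 5, 8]


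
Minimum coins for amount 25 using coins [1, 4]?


dp[0]=0; dp[i]=1+min(dp[i-c] for c in coins)
...dp[20]=5, dp[21]=6, dp[22]=7, dp[23]=8, dp[24]=6, dp[25]=7
Minimum coins for 25 = 7


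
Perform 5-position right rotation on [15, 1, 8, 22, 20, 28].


Right rotate by 5: [1, 8, 22, 20, 28, 15]


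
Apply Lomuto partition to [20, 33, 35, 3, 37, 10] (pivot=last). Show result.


Elements <= 10 go left of pivot.
Result: [3, 10, 35, 20, 37, 33], pivot at index 1


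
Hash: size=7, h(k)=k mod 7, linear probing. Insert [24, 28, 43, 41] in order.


Insertions: 24->slot 3; 28->slot 0; 43->slot 1; 41->slot 6
Table: [28, 43, None, 24, None, None, 41]


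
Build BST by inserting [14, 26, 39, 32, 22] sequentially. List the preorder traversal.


Root = 14; build tree by BST insertion.
Preorder traversal: [14, 26, 22, 39, 32]


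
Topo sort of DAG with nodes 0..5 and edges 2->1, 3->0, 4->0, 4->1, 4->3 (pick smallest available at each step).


Kahn's algorithm, process smallest node first
Order: [2, 4, 1, 3, 0, 5]


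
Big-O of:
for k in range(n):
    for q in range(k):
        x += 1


Per nesting level: O(n) * O(n) [triangular over k] = O(n^2)
Complexity: O(n^2)


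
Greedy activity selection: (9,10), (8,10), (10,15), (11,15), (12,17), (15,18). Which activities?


Greedy: pick earliest-ending, then skip overlaps.
Selected (3 activities): [(9, 10), (10, 15), (15, 18)]


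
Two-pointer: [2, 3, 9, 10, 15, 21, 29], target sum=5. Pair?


Two pointers: lo=0, hi=6
Found pair: (2, 3) summing to 5


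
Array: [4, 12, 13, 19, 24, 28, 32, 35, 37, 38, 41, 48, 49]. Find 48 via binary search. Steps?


Search for 48:
[0,12] mid=6 arr[6]=32
[7,12] mid=9 arr[9]=38
[10,12] mid=11 arr[11]=48
Total: 3 comparisons


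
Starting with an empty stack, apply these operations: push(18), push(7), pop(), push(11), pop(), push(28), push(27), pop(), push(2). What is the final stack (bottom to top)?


push(18) -> [18]
push(7) -> [18, 7]
pop() returns 7 -> [18]
push(11) -> [18, 11]
pop() returns 11 -> [18]
push(28) -> [18, 28]
push(27) -> [18, 28, 27]
pop() returns 27 -> [18, 28]
push(2) -> [18, 28, 2]
Final stack (bottom to top): [18, 28, 2]


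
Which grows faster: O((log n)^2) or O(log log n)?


double-logarithmic grows slower than polylogarithmic
O(log log n) is asymptotically smaller; O((log n)^2) grows faster


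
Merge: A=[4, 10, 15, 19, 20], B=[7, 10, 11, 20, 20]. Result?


Compare heads, take smaller each step.
Merged: [4, 7, 10, 10, 11, 15, 19, 20, 20, 20]


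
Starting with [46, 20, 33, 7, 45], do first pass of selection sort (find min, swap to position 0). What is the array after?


After one pass: [7, 20, 33, 46, 45]


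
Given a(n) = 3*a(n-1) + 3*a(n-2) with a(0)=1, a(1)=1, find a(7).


Build bottom-up:
...a(5)=306, a(6)=1161, a(7)=3*1161+3*306=4401


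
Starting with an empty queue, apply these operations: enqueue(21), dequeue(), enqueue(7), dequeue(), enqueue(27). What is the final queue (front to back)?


enqueue(21) -> [21]
dequeue() returns 21 -> []
enqueue(7) -> [7]
dequeue() returns 7 -> []
enqueue(27) -> [27]
Final queue (front to back): [27]


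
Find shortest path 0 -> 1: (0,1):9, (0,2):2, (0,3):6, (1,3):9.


Dijkstra from 0:
Distances: {0: 0, 1: 9, 2: 2, 3: 6}
Shortest distance to 1 = 9, path = [0, 1]


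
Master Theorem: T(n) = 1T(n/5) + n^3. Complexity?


a=1, b=5, c=3. log_5(1)=0 < c=3. Case 3: O(n^c) = O(n^3)
Complexity: O(n^3)


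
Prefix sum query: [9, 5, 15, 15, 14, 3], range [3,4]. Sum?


Prefix sums: [0, 9, 14, 29, 44, 58, 61]
Sum[3..4] = prefix[5] - prefix[3] = 58 - 29 = 29


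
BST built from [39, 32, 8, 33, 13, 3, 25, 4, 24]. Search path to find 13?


BST root = 39
Search for 13: compare at each node
Path: [39, 32, 8, 13]


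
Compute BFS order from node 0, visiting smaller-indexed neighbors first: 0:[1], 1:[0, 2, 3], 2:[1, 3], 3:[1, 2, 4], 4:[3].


BFS queue: start with [0]
Visit order: [0, 1, 2, 3, 4]


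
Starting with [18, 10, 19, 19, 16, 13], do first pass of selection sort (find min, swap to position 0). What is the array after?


After one pass: [10, 18, 19, 19, 16, 13]


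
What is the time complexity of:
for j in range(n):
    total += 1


Per nesting level: O(n) = O(n)
Complexity: O(n)


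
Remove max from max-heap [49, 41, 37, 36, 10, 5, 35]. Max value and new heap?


Max = 49
Replace root with last, heapify down
Resulting heap: [41, 36, 37, 35, 10, 5]


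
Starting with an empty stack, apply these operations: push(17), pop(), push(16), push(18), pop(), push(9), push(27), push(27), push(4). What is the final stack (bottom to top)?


push(17) -> [17]
pop() returns 17 -> []
push(16) -> [16]
push(18) -> [16, 18]
pop() returns 18 -> [16]
push(9) -> [16, 9]
push(27) -> [16, 9, 27]
push(27) -> [16, 9, 27, 27]
push(4) -> [16, 9, 27, 27, 4]
Final stack (bottom to top): [16, 9, 27, 27, 4]


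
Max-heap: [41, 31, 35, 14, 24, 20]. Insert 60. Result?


Append 60: [41, 31, 35, 14, 24, 20, 60]
Bubble up: swap idx 6(60) with idx 2(35); swap idx 2(60) with idx 0(41)
Result: [60, 31, 41, 14, 24, 20, 35]


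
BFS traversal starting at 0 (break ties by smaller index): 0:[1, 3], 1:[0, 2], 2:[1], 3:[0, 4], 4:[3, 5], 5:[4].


BFS queue: start with [0]
Visit order: [0, 1, 3, 2, 4, 5]


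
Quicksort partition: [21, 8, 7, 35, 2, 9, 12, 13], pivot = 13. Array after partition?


Elements <= 13 go left of pivot.
Result: [8, 7, 2, 9, 12, 13, 21, 35], pivot at index 5


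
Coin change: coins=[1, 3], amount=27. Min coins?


dp[0]=0; dp[i]=1+min(dp[i-c] for c in coins)
...dp[22]=8, dp[23]=9, dp[24]=8, dp[25]=9, dp[26]=10, dp[27]=9
Minimum coins for 27 = 9


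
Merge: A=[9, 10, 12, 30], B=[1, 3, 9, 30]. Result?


Compare heads, take smaller each step.
Merged: [1, 3, 9, 9, 10, 12, 30, 30]


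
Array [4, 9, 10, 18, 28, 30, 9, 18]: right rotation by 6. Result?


Right rotate by 6: [10, 18, 28, 30, 9, 18, 4, 9]


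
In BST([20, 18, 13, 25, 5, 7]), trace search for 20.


BST root = 20
Search for 20: compare at each node
Path: [20]


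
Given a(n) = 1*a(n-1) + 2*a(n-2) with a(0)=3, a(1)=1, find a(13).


Build bottom-up:
...a(11)=2729, a(12)=5463, a(13)=1*5463+2*2729=10921


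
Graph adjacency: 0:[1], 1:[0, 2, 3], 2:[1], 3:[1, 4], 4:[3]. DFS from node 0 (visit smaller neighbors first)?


DFS stack-based: start with [0]
Visit order: [0, 1, 2, 3, 4]


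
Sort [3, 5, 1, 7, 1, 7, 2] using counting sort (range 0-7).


Count array: [0, 2, 1, 1, 0, 1, 0, 2]
Reconstruct: [1, 1, 2, 3, 5, 7, 7]


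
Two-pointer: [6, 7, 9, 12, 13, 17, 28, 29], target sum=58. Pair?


Two pointers: lo=0, hi=7
No pair sums to 58


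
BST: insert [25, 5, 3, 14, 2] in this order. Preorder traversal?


Root = 25; build tree by BST insertion.
Preorder traversal: [25, 5, 3, 2, 14]


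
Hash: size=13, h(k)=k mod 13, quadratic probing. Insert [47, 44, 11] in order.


Insertions: 47->slot 8; 44->slot 5; 11->slot 11
Table: [None, None, None, None, None, 44, None, None, 47, None, None, 11, None]


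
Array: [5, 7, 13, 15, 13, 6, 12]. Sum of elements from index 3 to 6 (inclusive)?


Prefix sums: [0, 5, 12, 25, 40, 53, 59, 71]
Sum[3..6] = prefix[7] - prefix[3] = 71 - 25 = 46


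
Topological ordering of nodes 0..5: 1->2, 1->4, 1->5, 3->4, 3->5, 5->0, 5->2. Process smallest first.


Kahn's algorithm, process smallest node first
Order: [1, 3, 4, 5, 0, 2]


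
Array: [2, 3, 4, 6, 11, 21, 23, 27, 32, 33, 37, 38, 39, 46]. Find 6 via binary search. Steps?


Search for 6:
[0,13] mid=6 arr[6]=23
[0,5] mid=2 arr[2]=4
[3,5] mid=4 arr[4]=11
[3,3] mid=3 arr[3]=6
Total: 4 comparisons


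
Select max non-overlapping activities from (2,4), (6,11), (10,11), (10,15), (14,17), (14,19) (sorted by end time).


Greedy: pick earliest-ending, then skip overlaps.
Selected (3 activities): [(2, 4), (6, 11), (14, 17)]


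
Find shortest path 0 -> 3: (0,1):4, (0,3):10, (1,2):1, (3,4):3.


Dijkstra from 0:
Distances: {0: 0, 1: 4, 2: 5, 3: 10, 4: 13}
Shortest distance to 3 = 10, path = [0, 3]


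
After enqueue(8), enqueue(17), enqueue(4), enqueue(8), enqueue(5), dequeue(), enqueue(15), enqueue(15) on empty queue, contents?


enqueue(8) -> [8]
enqueue(17) -> [8, 17]
enqueue(4) -> [8, 17, 4]
enqueue(8) -> [8, 17, 4, 8]
enqueue(5) -> [8, 17, 4, 8, 5]
dequeue() returns 8 -> [17, 4, 8, 5]
enqueue(15) -> [17, 4, 8, 5, 15]
enqueue(15) -> [17, 4, 8, 5, 15, 15]
Final queue (front to back): [17, 4, 8, 5, 15, 15]


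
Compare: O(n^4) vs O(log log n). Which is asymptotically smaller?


double-logarithmic grows slower than quartic
O(log log n) is asymptotically smaller; O(n^4) grows faster


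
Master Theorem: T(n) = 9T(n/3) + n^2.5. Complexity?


a=9, b=3, c=2.5. log_3(9)=2 < c=2.5. Case 3: O(n^c) = O(n^2.500)
Complexity: O(n^2.500)


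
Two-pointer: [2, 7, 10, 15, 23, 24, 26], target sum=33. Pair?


Two pointers: lo=0, hi=6
Found pair: (7, 26) summing to 33


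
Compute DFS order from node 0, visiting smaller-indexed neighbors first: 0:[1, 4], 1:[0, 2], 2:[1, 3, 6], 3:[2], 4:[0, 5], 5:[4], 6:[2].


DFS stack-based: start with [0]
Visit order: [0, 1, 2, 3, 6, 4, 5]


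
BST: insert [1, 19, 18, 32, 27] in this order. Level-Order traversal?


Root = 1; build tree by BST insertion.
Level-Order traversal: [1, 19, 18, 32, 27]


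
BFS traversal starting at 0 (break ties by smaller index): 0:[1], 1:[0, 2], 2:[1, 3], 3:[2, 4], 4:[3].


BFS queue: start with [0]
Visit order: [0, 1, 2, 3, 4]


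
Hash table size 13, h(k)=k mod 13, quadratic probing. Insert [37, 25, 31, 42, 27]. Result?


Insertions: 37->slot 11; 25->slot 12; 31->slot 5; 42->slot 3; 27->slot 1
Table: [None, 27, None, 42, None, 31, None, None, None, None, None, 37, 25]


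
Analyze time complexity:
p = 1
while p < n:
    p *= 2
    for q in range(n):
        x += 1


Per nesting level: O(log n) * O(n) = O(n log n)
Complexity: O(n log n)


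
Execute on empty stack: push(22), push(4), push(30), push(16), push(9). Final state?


push(22) -> [22]
push(4) -> [22, 4]
push(30) -> [22, 4, 30]
push(16) -> [22, 4, 30, 16]
push(9) -> [22, 4, 30, 16, 9]
Final stack (bottom to top): [22, 4, 30, 16, 9]


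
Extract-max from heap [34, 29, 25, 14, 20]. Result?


Max = 34
Replace root with last, heapify down
Resulting heap: [29, 20, 25, 14]


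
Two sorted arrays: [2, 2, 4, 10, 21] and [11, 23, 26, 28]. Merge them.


Compare heads, take smaller each step.
Merged: [2, 2, 4, 10, 11, 21, 23, 26, 28]


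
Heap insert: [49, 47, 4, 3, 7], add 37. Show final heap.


Append 37: [49, 47, 4, 3, 7, 37]
Bubble up: swap idx 5(37) with idx 2(4)
Result: [49, 47, 37, 3, 7, 4]


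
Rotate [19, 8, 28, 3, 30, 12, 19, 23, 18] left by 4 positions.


Left rotate by 4: [30, 12, 19, 23, 18, 19, 8, 28, 3]


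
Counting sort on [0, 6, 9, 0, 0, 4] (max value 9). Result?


Count array: [3, 0, 0, 0, 1, 0, 1, 0, 0, 1]
Reconstruct: [0, 0, 0, 4, 6, 9]


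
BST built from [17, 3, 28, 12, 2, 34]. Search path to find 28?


BST root = 17
Search for 28: compare at each node
Path: [17, 28]


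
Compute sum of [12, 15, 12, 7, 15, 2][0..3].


Prefix sums: [0, 12, 27, 39, 46, 61, 63]
Sum[0..3] = prefix[4] - prefix[0] = 46 - 0 = 46


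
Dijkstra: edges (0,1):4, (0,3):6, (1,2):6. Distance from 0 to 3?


Dijkstra from 0:
Distances: {0: 0, 1: 4, 2: 10, 3: 6}
Shortest distance to 3 = 6, path = [0, 3]


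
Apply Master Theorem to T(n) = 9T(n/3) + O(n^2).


a=9, b=3, c=2. log_3(9)=2 = c=2. Case 2: O(n^c log n) = O(n^2 log n)
Complexity: O(n^2 log n)


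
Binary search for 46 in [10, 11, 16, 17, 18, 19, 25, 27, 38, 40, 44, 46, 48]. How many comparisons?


Search for 46:
[0,12] mid=6 arr[6]=25
[7,12] mid=9 arr[9]=40
[10,12] mid=11 arr[11]=46
Total: 3 comparisons


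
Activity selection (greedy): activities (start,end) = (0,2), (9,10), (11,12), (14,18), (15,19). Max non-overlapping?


Greedy: pick earliest-ending, then skip overlaps.
Selected (4 activities): [(0, 2), (9, 10), (11, 12), (14, 18)]


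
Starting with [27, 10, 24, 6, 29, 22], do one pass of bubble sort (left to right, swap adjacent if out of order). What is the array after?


After one pass: [10, 24, 6, 27, 22, 29]


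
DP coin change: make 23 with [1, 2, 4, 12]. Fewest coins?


dp[0]=0; dp[i]=1+min(dp[i-c] for c in coins)
...dp[18]=3, dp[19]=4, dp[20]=3, dp[21]=4, dp[22]=4, dp[23]=5
Minimum coins for 23 = 5


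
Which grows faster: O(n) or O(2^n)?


linear grows slower than exponential
O(n) is asymptotically smaller; O(2^n) grows faster


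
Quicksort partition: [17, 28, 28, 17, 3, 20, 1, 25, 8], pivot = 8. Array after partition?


Elements <= 8 go left of pivot.
Result: [3, 1, 8, 17, 17, 20, 28, 25, 28], pivot at index 2


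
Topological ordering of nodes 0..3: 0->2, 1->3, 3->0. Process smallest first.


Kahn's algorithm, process smallest node first
Order: [1, 3, 0, 2]


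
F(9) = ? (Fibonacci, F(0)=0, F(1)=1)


F(n)=F(n-1)+F(n-2)
...F(7)=13, F(8)=21, F(9)=34


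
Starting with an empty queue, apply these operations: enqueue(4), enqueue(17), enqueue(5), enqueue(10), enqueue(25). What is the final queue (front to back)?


enqueue(4) -> [4]
enqueue(17) -> [4, 17]
enqueue(5) -> [4, 17, 5]
enqueue(10) -> [4, 17, 5, 10]
enqueue(25) -> [4, 17, 5, 10, 25]
Final queue (front to back): [4, 17, 5, 10, 25]


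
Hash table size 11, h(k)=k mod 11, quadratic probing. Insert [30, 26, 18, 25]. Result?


Insertions: 30->slot 8; 26->slot 4; 18->slot 7; 25->slot 3
Table: [None, None, None, 25, 26, None, None, 18, 30, None, None]


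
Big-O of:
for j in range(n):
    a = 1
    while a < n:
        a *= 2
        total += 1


Per nesting level: O(n) * O(log n) = O(n log n)
Complexity: O(n log n)


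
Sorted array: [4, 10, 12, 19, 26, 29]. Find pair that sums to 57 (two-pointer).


Two pointers: lo=0, hi=5
No pair sums to 57


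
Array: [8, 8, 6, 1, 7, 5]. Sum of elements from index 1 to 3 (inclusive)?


Prefix sums: [0, 8, 16, 22, 23, 30, 35]
Sum[1..3] = prefix[4] - prefix[1] = 23 - 8 = 15


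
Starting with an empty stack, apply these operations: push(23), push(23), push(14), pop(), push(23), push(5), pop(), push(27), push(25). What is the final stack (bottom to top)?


push(23) -> [23]
push(23) -> [23, 23]
push(14) -> [23, 23, 14]
pop() returns 14 -> [23, 23]
push(23) -> [23, 23, 23]
push(5) -> [23, 23, 23, 5]
pop() returns 5 -> [23, 23, 23]
push(27) -> [23, 23, 23, 27]
push(25) -> [23, 23, 23, 27, 25]
Final stack (bottom to top): [23, 23, 23, 27, 25]


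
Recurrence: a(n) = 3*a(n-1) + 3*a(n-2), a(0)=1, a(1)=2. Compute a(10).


Build bottom-up:
...a(8)=26001, a(9)=98577, a(10)=3*98577+3*26001=373734


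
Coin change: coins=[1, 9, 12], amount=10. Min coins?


dp[0]=0; dp[i]=1+min(dp[i-c] for c in coins)
...dp[5]=5, dp[6]=6, dp[7]=7, dp[8]=8, dp[9]=1, dp[10]=2
Minimum coins for 10 = 2


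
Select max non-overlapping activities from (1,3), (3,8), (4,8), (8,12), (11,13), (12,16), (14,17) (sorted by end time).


Greedy: pick earliest-ending, then skip overlaps.
Selected (4 activities): [(1, 3), (3, 8), (8, 12), (12, 16)]


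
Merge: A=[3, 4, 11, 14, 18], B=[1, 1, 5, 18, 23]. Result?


Compare heads, take smaller each step.
Merged: [1, 1, 3, 4, 5, 11, 14, 18, 18, 23]


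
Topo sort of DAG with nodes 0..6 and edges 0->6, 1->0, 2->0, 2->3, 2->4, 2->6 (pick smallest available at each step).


Kahn's algorithm, process smallest node first
Order: [1, 2, 0, 3, 4, 5, 6]


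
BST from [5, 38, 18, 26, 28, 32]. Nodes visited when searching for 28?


BST root = 5
Search for 28: compare at each node
Path: [5, 38, 18, 26, 28]


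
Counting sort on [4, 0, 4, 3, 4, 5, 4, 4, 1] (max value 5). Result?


Count array: [1, 1, 0, 1, 5, 1]
Reconstruct: [0, 1, 3, 4, 4, 4, 4, 4, 5]


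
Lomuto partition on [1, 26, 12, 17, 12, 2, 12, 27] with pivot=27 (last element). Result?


Elements <= 27 go left of pivot.
Result: [1, 26, 12, 17, 12, 2, 12, 27], pivot at index 7


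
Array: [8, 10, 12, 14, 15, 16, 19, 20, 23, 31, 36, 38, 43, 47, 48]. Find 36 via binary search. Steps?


Search for 36:
[0,14] mid=7 arr[7]=20
[8,14] mid=11 arr[11]=38
[8,10] mid=9 arr[9]=31
[10,10] mid=10 arr[10]=36
Total: 4 comparisons


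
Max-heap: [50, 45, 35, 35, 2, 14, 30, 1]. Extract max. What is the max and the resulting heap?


Max = 50
Replace root with last, heapify down
Resulting heap: [45, 35, 35, 1, 2, 14, 30]


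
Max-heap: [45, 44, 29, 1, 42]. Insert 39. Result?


Append 39: [45, 44, 29, 1, 42, 39]
Bubble up: swap idx 5(39) with idx 2(29)
Result: [45, 44, 39, 1, 42, 29]


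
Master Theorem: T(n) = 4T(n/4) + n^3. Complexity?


a=4, b=4, c=3. log_4(4)=1 < c=3. Case 3: O(n^c) = O(n^3)
Complexity: O(n^3)


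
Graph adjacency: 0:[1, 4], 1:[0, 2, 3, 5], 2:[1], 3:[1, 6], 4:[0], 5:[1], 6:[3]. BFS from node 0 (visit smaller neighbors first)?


BFS queue: start with [0]
Visit order: [0, 1, 4, 2, 3, 5, 6]


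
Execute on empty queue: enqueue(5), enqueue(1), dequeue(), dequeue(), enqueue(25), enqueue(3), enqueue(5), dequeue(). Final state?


enqueue(5) -> [5]
enqueue(1) -> [5, 1]
dequeue() returns 5 -> [1]
dequeue() returns 1 -> []
enqueue(25) -> [25]
enqueue(3) -> [25, 3]
enqueue(5) -> [25, 3, 5]
dequeue() returns 25 -> [3, 5]
Final queue (front to back): [3, 5]


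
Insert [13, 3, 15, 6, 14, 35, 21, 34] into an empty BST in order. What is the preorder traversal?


Root = 13; build tree by BST insertion.
Preorder traversal: [13, 3, 6, 15, 14, 35, 21, 34]


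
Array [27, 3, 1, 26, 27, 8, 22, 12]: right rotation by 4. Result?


Right rotate by 4: [27, 8, 22, 12, 27, 3, 1, 26]


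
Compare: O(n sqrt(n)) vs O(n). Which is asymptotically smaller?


linear grows slower than n^1.5
O(n) is asymptotically smaller; O(n sqrt(n)) grows faster


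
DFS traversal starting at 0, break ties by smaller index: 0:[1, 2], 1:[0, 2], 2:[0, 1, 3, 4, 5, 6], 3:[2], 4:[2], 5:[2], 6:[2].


DFS stack-based: start with [0]
Visit order: [0, 1, 2, 3, 4, 5, 6]


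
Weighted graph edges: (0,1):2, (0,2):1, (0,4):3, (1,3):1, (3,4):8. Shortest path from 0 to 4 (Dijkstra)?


Dijkstra from 0:
Distances: {0: 0, 1: 2, 2: 1, 3: 3, 4: 3}
Shortest distance to 4 = 3, path = [0, 4]


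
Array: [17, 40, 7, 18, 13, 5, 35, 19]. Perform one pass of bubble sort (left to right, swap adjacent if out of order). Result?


After one pass: [17, 7, 18, 13, 5, 35, 19, 40]


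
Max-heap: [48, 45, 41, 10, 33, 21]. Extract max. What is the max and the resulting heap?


Max = 48
Replace root with last, heapify down
Resulting heap: [45, 33, 41, 10, 21]


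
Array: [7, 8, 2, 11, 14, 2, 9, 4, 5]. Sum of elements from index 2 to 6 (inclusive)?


Prefix sums: [0, 7, 15, 17, 28, 42, 44, 53, 57, 62]
Sum[2..6] = prefix[7] - prefix[2] = 53 - 15 = 38


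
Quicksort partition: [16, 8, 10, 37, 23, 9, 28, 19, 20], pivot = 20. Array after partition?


Elements <= 20 go left of pivot.
Result: [16, 8, 10, 9, 19, 20, 28, 23, 37], pivot at index 5


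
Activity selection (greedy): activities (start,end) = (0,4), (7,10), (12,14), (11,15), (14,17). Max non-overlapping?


Greedy: pick earliest-ending, then skip overlaps.
Selected (4 activities): [(0, 4), (7, 10), (12, 14), (14, 17)]


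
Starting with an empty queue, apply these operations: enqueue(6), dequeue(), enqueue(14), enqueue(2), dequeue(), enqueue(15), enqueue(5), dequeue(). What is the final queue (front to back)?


enqueue(6) -> [6]
dequeue() returns 6 -> []
enqueue(14) -> [14]
enqueue(2) -> [14, 2]
dequeue() returns 14 -> [2]
enqueue(15) -> [2, 15]
enqueue(5) -> [2, 15, 5]
dequeue() returns 2 -> [15, 5]
Final queue (front to back): [15, 5]


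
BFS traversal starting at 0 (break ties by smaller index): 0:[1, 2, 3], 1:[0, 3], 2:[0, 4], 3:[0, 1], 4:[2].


BFS queue: start with [0]
Visit order: [0, 1, 2, 3, 4]


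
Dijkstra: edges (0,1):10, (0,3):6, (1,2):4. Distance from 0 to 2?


Dijkstra from 0:
Distances: {0: 0, 1: 10, 2: 14, 3: 6}
Shortest distance to 2 = 14, path = [0, 1, 2]


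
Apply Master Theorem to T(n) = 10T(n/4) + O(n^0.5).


a=10, b=4, c=0.5. log_4(10)=1.661 > c=0.5. Case 1: O(n^log_b(a)) = O(n^1.661)
Complexity: O(n^1.661)


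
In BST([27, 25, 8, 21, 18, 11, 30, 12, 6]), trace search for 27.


BST root = 27
Search for 27: compare at each node
Path: [27]


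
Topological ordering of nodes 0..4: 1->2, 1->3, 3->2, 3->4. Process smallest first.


Kahn's algorithm, process smallest node first
Order: [0, 1, 3, 2, 4]


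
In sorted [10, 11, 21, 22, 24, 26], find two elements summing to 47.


Two pointers: lo=0, hi=5
Found pair: (21, 26) summing to 47


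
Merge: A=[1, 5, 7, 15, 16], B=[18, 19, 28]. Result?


Compare heads, take smaller each step.
Merged: [1, 5, 7, 15, 16, 18, 19, 28]


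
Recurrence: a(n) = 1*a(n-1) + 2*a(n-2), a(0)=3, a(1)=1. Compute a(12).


Build bottom-up:
...a(10)=1367, a(11)=2729, a(12)=1*2729+2*1367=5463


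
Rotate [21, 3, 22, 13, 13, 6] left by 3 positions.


Left rotate by 3: [13, 13, 6, 21, 3, 22]


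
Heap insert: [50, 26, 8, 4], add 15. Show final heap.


Append 15: [50, 26, 8, 4, 15]
Bubble up: no swaps needed
Result: [50, 26, 8, 4, 15]


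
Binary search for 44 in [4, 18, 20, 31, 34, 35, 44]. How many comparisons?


Search for 44:
[0,6] mid=3 arr[3]=31
[4,6] mid=5 arr[5]=35
[6,6] mid=6 arr[6]=44
Total: 3 comparisons


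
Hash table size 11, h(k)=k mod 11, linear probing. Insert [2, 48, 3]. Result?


Insertions: 2->slot 2; 48->slot 4; 3->slot 3
Table: [None, None, 2, 3, 48, None, None, None, None, None, None]


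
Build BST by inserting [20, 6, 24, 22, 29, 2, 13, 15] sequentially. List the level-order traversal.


Root = 20; build tree by BST insertion.
Level-Order traversal: [20, 6, 24, 2, 13, 22, 29, 15]


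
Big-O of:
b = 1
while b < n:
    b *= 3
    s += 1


Per nesting level: O(log n) = O(log n)
Complexity: O(log n)


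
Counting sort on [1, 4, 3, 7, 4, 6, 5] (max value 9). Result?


Count array: [0, 1, 0, 1, 2, 1, 1, 1, 0, 0]
Reconstruct: [1, 3, 4, 4, 5, 6, 7]


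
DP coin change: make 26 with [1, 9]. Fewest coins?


dp[0]=0; dp[i]=1+min(dp[i-c] for c in coins)
...dp[21]=5, dp[22]=6, dp[23]=7, dp[24]=8, dp[25]=9, dp[26]=10
Minimum coins for 26 = 10


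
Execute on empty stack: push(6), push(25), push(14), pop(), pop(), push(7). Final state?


push(6) -> [6]
push(25) -> [6, 25]
push(14) -> [6, 25, 14]
pop() returns 14 -> [6, 25]
pop() returns 25 -> [6]
push(7) -> [6, 7]
Final stack (bottom to top): [6, 7]


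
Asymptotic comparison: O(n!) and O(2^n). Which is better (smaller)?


exponential grows slower than factorial
O(2^n) is asymptotically smaller; O(n!) grows faster


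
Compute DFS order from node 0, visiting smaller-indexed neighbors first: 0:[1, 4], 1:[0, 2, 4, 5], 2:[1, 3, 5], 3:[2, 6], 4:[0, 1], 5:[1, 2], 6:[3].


DFS stack-based: start with [0]
Visit order: [0, 1, 2, 3, 6, 5, 4]


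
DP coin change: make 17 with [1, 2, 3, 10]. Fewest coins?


dp[0]=0; dp[i]=1+min(dp[i-c] for c in coins)
...dp[12]=2, dp[13]=2, dp[14]=3, dp[15]=3, dp[16]=3, dp[17]=4
Minimum coins for 17 = 4


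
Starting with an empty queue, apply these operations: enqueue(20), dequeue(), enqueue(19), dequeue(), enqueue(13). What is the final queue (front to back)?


enqueue(20) -> [20]
dequeue() returns 20 -> []
enqueue(19) -> [19]
dequeue() returns 19 -> []
enqueue(13) -> [13]
Final queue (front to back): [13]


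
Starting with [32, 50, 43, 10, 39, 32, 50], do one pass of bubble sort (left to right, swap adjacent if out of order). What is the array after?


After one pass: [32, 43, 10, 39, 32, 50, 50]


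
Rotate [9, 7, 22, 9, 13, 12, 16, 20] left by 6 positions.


Left rotate by 6: [16, 20, 9, 7, 22, 9, 13, 12]


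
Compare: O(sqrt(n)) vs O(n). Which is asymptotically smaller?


sublinear grows slower than linear
O(sqrt(n)) is asymptotically smaller; O(n) grows faster


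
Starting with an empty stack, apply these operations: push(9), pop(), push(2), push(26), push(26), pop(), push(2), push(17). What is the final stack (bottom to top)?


push(9) -> [9]
pop() returns 9 -> []
push(2) -> [2]
push(26) -> [2, 26]
push(26) -> [2, 26, 26]
pop() returns 26 -> [2, 26]
push(2) -> [2, 26, 2]
push(17) -> [2, 26, 2, 17]
Final stack (bottom to top): [2, 26, 2, 17]
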